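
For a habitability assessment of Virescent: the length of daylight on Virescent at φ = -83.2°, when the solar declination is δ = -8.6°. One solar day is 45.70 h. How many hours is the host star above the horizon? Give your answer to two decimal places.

Sunrise equation: cos H₀ = −tan φ · tan δ = -1.2683 ≤ −1, so the host star never sets (polar day) and H₀ = π.
Daylight = 2H₀/(2π) × 45.70 h = (3.1416/π) × 45.70 = 45.70 h.

45.70 h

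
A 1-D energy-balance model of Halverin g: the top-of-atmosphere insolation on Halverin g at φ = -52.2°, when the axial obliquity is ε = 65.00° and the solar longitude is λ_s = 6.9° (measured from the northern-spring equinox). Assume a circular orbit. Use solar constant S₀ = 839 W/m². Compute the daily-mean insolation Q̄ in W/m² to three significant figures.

Q̄ ≈ 128 W/m²

Solar declination: sin δ = sin ε · sin λ_s = sin 65.00° × sin 6.9° = 0.10888, so δ = +6.251°.
cos H₀ = −tan(-52.2°) tan(+6.251°) = 0.1412, H₀ = 1.4291 rad.
Bracket: H₀ sin φ sin δ + cos φ cos δ sin H₀ = 1.4291×-0.79016×0.10888 + 0.61291×0.99405×0.98998 = -0.122949 + 0.603158 = 0.480209.
Q̄ = (S₀/π) × [bracket] = (839/π) × 0.480209 = 128.2 W/m².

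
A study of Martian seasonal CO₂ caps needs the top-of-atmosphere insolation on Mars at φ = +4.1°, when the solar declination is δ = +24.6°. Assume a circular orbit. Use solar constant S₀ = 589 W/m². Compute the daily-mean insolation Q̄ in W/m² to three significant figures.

cos H₀ = −tan(+4.1°) tan(+24.600°) = -0.0328, H₀ = 1.6036 rad.
Bracket: H₀ sin φ sin δ + cos φ cos δ sin H₀ = 1.6036×0.07150×0.41628 + 0.99744×0.90924×0.99946 = 0.047730 + 0.906423 = 0.954153.
Q̄ = (S₀/π) × [bracket] = (589/π) × 0.954153 = 178.9 W/m².

Q̄ ≈ 179 W/m²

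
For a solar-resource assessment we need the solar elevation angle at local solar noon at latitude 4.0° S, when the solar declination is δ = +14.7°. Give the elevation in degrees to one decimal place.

At local noon the hour angle is zero, so the zenith angle equals |φ − δ| = |-4.0° − (+14.700°)| = 18.700°.
Elevation = 90° − 18.700° = 71.3°.

71.3°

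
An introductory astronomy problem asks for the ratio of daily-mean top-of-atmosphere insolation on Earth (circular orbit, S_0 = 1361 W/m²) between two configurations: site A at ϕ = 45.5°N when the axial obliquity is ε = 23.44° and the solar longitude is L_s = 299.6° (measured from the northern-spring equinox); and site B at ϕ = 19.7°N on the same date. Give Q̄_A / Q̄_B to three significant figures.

— Configuration A (ϕ=+45.5°):
Solar declination: sin δ = sin ε · sin L_s = sin 23.44° × sin 299.6° = -0.34588, so δ = -20.235°.
cos h₀ = −tan(+45.5°) tan(-20.235°) = 0.3751, h₀ = 1.1863 rad.
Bracket: h₀ sin ϕ sin δ + cos ϕ cos δ sin h₀ = 1.1863×0.71325×-0.34588 + 0.70091×0.93828×0.92698 = -0.292659 + 0.609628 = 0.316969.
Q̄ = (S_0/π) × [bracket] = (1361/π) × 0.316969 = 137.32 W/m².
— Configuration B (ϕ=+19.7°):
cos h₀ = −tan(+19.7°) tan(-20.235°) = 0.1320, h₀ = 1.4384 rad.
Bracket: h₀ sin ϕ sin δ + cos ϕ cos δ sin h₀ = 1.4384×0.33710×-0.34588 + 0.94147×0.93828×0.99125 = -0.167712 + 0.875633 = 0.707921.
Q̄ = (S_0/π) × [bracket] = (1361/π) × 0.707921 = 306.69 W/m².
Ratio Q̄_A / Q̄_B = 137.32 / 306.69 = 0.4477.

Q̄_A / Q̄_B ≈ 0.448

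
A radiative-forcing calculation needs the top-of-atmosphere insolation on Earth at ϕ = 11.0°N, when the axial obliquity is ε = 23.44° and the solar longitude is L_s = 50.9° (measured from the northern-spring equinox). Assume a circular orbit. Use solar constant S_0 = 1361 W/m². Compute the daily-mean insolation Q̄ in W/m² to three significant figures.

Solar declination: sin δ = sin ε · sin L_s = sin 23.44° × sin 50.9° = 0.30870, so δ = +17.981°.
cos h₀ = −tan(+11.0°) tan(+17.981°) = -0.0631, h₀ = 1.6339 rad.
Bracket: h₀ sin ϕ sin δ + cos ϕ cos δ sin h₀ = 1.6339×0.19081×0.30870 + 0.98163×0.95116×0.99801 = 0.096242 + 0.931829 = 1.028071.
Q̄ = (S_0/π) × [bracket] = (1361/π) × 1.028071 = 445.4 W/m².

Q̄ ≈ 445 W/m²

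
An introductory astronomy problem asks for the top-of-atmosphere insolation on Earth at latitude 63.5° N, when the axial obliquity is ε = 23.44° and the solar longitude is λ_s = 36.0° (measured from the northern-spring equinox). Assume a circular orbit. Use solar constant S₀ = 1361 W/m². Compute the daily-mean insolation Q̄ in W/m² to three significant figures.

Q̄ ≈ 353 W/m²

Solar declination: sin δ = sin ε · sin λ_s = sin 23.44° × sin 36.0° = 0.23381, so δ = +13.522°.
cos H₀ = −tan(+63.5°) tan(+13.522°) = -0.4823, H₀ = 2.0741 rad.
Bracket: H₀ sin φ sin δ + cos φ cos δ sin H₀ = 2.0741×0.89493×0.23381 + 0.44620×0.97228×0.87599 = 0.433992 + 0.380032 = 0.814024.
Q̄ = (S₀/π) × [bracket] = (1361/π) × 0.814024 = 352.7 W/m².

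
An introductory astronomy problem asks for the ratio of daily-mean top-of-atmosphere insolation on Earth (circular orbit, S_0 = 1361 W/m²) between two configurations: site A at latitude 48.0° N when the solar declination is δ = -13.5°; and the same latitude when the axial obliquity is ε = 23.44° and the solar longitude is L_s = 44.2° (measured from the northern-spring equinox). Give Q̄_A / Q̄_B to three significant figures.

— Configuration A (ϕ=+48.0°):
cos h₀ = −tan(+48.0°) tan(-13.500°) = 0.2666, h₀ = 1.3009 rad.
Bracket: h₀ sin ϕ sin δ + cos ϕ cos δ sin h₀ = 1.3009×0.74314×-0.23345 + 0.66913×0.97237×0.96380 = -0.225688 + 0.627089 = 0.401401.
Q̄ = (S_0/π) × [bracket] = (1361/π) × 0.401401 = 173.89 W/m².
— Configuration B (ϕ=+48.0°):
Solar declination: sin δ = sin ε · sin L_s = sin 23.44° × sin 44.2° = 0.27732, so δ = +16.101°.
cos h₀ = −tan(+48.0°) tan(+16.101°) = -0.3206, h₀ = 1.8971 rad.
Bracket: h₀ sin ϕ sin δ + cos ϕ cos δ sin h₀ = 1.8971×0.74314×0.27732 + 0.66913×0.96078×0.94722 = 0.390969 + 0.608955 = 0.999924.
Q̄ = (S_0/π) × [bracket] = (1361/π) × 0.999924 = 433.19 W/m².
Ratio Q̄_A / Q̄_B = 173.89 / 433.19 = 0.4014.

Q̄_A / Q̄_B ≈ 0.401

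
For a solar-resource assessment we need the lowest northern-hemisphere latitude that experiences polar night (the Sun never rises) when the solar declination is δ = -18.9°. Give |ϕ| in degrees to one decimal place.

|ϕ| = 71.1°

Polar night requires cos h₀ = −tan ϕ tan δ ≥ 1, i.e. tan ϕ tan δ ≤ −1.
The boundary is |tan ϕ| · |tan δ| = 1, so |ϕ| = 90° − |δ| = 90° − 18.9° = 71.1° in the northern hemisphere.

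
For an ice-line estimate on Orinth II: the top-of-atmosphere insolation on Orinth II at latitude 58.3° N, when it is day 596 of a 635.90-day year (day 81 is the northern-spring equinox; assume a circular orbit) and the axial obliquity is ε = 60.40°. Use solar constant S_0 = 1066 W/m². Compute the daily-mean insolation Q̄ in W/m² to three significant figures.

Solar longitude: L_s = 360° × (596 − 81)/635.90 = 291.555°.
sin δ = sin 60.40° × sin 291.555° = -0.80869, so δ = -53.968°.
cos h₀ = −tan(+58.3°) tan(-53.968°) = 2.2259 ≥ 1 ⇒ polar night, h₀ = 0 and Q̄ = 0.

Q̄ ≈ 0.00 W/m²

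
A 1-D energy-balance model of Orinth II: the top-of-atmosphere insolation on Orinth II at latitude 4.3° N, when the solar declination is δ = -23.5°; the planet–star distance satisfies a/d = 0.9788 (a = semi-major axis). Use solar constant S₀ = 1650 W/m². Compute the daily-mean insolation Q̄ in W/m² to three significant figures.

cos H₀ = −tan(+4.3°) tan(-23.500°) = 0.0327, H₀ = 1.5381 rad.
Bracket: H₀ sin φ sin δ + cos φ cos δ sin H₀ = 1.5381×0.07498×-0.39875 + 0.99719×0.91706×0.99947 = -0.045987 + 0.913998 = 0.868011.
Inverse-square distance factor (a/d)² = 0.9788² = 0.958049.
Q̄ = (S₀/π) × 0.958049 × [bracket] = (1650/π) × 0.958049 × 0.868011 = 436.8 W/m².

Q̄ ≈ 437 W/m²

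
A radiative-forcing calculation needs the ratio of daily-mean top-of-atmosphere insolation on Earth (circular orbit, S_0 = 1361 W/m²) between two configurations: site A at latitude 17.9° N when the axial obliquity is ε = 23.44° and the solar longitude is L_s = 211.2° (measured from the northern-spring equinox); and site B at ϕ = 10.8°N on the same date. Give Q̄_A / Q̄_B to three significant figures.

Q̄_A / Q̄_B ≈ 0.925

— Configuration A (ϕ=+17.9°):
Solar declination: sin δ = sin ε · sin L_s = sin 23.44° × sin 211.2° = -0.20607, so δ = -11.892°.
cos h₀ = −tan(+17.9°) tan(-11.892°) = 0.0680, h₀ = 1.5027 rad.
Bracket: h₀ sin ϕ sin δ + cos ϕ cos δ sin h₀ = 1.5027×0.30736×-0.20607 + 0.95159×0.97854×0.99768 = -0.095178 + 0.929009 = 0.833831.
Q̄ = (S_0/π) × [bracket] = (1361/π) × 0.833831 = 361.23 W/m².
— Configuration B (ϕ=+10.8°):
cos h₀ = −tan(+10.8°) tan(-11.892°) = 0.0402, h₀ = 1.5306 rad.
Bracket: h₀ sin ϕ sin δ + cos ϕ cos δ sin h₀ = 1.5306×0.18738×-0.20607 + 0.98229×0.97854×0.99919 = -0.059102 + 0.960431 = 0.901329.
Q̄ = (S_0/π) × [bracket] = (1361/π) × 0.901329 = 390.47 W/m².
Ratio Q̄_A / Q̄_B = 361.23 / 390.47 = 0.9251.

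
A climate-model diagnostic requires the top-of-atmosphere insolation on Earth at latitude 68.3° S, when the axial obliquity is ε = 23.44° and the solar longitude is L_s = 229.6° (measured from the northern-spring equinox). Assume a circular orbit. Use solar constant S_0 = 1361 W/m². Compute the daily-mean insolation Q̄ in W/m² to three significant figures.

Q̄ ≈ 396 W/m²

Solar declination: sin δ = sin ε · sin L_s = sin 23.44° × sin 229.6° = -0.30293, so δ = -17.634°.
cos h₀ = −tan(-68.3°) tan(-17.634°) = -0.7988, h₀ = 2.4960 rad.
Bracket: h₀ sin ϕ sin δ + cos ϕ cos δ sin h₀ = 2.4960×-0.92913×-0.30293 + 0.36975×0.95301×0.60164 = 0.702528 + 0.212003 = 0.914531.
Q̄ = (S_0/π) × [bracket] = (1361/π) × 0.914531 = 396.2 W/m².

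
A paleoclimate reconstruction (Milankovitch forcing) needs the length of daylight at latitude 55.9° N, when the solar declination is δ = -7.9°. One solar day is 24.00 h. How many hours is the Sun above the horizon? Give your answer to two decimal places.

10.42 h

cos H₀ = −tan φ · tan δ = −tan(+55.9°) × tan(-7.900°) = 0.2049, so H₀ = 1.3644 rad = 78.17°.
Daylight = 2H₀/(2π) × 24.00 h = (1.3644/π) × 24.00 = 10.42 h.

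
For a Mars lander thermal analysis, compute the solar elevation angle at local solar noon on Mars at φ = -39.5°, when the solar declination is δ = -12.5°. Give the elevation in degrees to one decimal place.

63.0°

At local noon the hour angle is zero, so the zenith angle equals |φ − δ| = |-39.5° − (-12.500°)| = 27.000°.
Elevation = 90° − 27.000° = 63.0°.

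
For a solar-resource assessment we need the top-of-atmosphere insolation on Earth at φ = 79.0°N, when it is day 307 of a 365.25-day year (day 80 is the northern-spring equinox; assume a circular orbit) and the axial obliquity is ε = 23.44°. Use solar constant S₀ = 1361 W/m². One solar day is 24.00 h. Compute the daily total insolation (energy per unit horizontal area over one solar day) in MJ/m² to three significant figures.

0.00 MJ/m²

Solar longitude: λ_s = 360° × (307 − 80)/365.25 = 223.737°.
sin δ = sin 23.44° × sin 223.737° = -0.27501, so δ = -15.963°.
cos H₀ = −tan(+79.0°) tan(-15.963°) = 1.4716 ≥ 1 ⇒ polar night, H₀ = 0 and Q̄ = 0.
Daily total = Q̄ × 24.00 h × 3600 s/h = 0.00 MJ/m².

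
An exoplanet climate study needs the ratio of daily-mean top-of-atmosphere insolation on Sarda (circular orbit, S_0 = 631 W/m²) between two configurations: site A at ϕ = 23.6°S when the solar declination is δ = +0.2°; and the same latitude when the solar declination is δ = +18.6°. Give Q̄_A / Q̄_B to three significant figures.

— Configuration A (ϕ=-23.6°):
cos h₀ = −tan(-23.6°) tan(+0.200°) = 0.0015, h₀ = 1.5693 rad.
Bracket: h₀ sin ϕ sin δ + cos ϕ cos δ sin h₀ = 1.5693×-0.40035×0.00349 + 0.91636×0.99999×1.00000 = -0.002193 + 0.916351 = 0.914158.
Q̄ = (S_0/π) × [bracket] = (631/π) × 0.914158 = 183.61 W/m².
— Configuration B (ϕ=-23.6°):
cos h₀ = −tan(-23.6°) tan(+18.600°) = 0.1470, h₀ = 1.4232 rad.
Bracket: h₀ sin ϕ sin δ + cos ϕ cos δ sin h₀ = 1.4232×-0.40035×0.31896 + 0.91636×0.94777×0.98913 = -0.181736 + 0.859058 = 0.677322.
Q̄ = (S_0/π) × [bracket] = (631/π) × 0.677322 = 136.04 W/m².
Ratio Q̄_A / Q̄_B = 183.61 / 136.04 = 1.350.

Q̄_A / Q̄_B ≈ 1.35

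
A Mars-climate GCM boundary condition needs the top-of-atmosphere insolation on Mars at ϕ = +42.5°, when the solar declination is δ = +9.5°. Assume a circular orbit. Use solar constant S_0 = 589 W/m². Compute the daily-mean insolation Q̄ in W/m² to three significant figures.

cos h₀ = −tan(+42.5°) tan(+9.500°) = -0.1533, h₀ = 1.7247 rad.
Bracket: h₀ sin ϕ sin δ + cos ϕ cos δ sin h₀ = 1.7247×0.67559×0.16505 + 0.73728×0.98629×0.98817 = 0.192315 + 0.718569 = 0.910884.
Q̄ = (S_0/π) × [bracket] = (589/π) × 0.910884 = 170.8 W/m².

Q̄ ≈ 171 W/m²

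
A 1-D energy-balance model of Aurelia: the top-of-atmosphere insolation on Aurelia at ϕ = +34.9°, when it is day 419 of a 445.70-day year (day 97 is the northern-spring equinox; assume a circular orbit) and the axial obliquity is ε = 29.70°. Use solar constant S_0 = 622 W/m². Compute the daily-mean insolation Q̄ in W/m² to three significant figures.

Solar longitude: L_s = 360° × (419 − 97)/445.70 = 260.085°.
sin δ = sin 29.70° × sin 260.085° = -0.48806, so δ = -29.213°.
cos h₀ = −tan(+34.9°) tan(-29.213°) = 0.3901, h₀ = 1.1701 rad.
Bracket: h₀ sin ϕ sin δ + cos ϕ cos δ sin h₀ = 1.1701×0.57215×-0.48806 + 0.82015×0.87281×0.92078 = -0.326743 + 0.659127 = 0.332384.
Q̄ = (S_0/π) × [bracket] = (622/π) × 0.332384 = 65.81 W/m².

Q̄ ≈ 65.8 W/m²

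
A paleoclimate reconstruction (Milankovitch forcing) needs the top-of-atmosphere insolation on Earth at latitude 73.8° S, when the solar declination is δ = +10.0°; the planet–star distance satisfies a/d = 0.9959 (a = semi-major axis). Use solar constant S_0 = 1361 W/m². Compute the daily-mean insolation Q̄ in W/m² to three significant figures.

cos h₀ = −tan(-73.8°) tan(+10.000°) = 0.6069, h₀ = 0.9186 rad.
Bracket: h₀ sin ϕ sin δ + cos ϕ cos δ sin h₀ = 0.9186×-0.96029×0.17365 + 0.27899×0.98481×0.79476 = -0.153181 + 0.218362 = 0.065181.
Inverse-square distance factor (a/d)² = 0.9959² = 0.991817.
Q̄ = (S_0/π) × 0.991817 × [bracket] = (1361/π) × 0.991817 × 0.065181 = 28.01 W/m².

Q̄ ≈ 28.0 W/m²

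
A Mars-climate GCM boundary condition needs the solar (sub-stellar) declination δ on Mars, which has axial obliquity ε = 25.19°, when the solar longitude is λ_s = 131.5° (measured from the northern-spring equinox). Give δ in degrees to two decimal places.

δ = +18.59°

sin δ = sin ε · sin λ_s = sin 25.19° × sin 131.5° = 0.318772.
δ = arcsin(0.318772) = +18.59°.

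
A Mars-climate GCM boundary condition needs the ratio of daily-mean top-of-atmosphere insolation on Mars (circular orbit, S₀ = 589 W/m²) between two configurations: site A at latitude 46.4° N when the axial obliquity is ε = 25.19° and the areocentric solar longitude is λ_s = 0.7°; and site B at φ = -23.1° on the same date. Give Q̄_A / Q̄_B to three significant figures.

— Configuration A (φ=+46.4°):
sin δ = sin 25.19° × sin 0.7° = 0.00520, so δ = +0.298°.
cos H₀ = −tan(+46.4°) tan(+0.298°) = -0.0055, H₀ = 1.5763 rad.
Bracket: H₀ sin φ sin δ + cos φ cos δ sin H₀ = 1.5763×0.72417×0.00520 + 0.68962×0.99999×0.99999 = 0.005936 + 0.689606 = 0.695542.
Q̄ = (S₀/π) × [bracket] = (589/π) × 0.695542 = 130.40 W/m².
— Configuration B (φ=-23.1°):
cos H₀ = −tan(-23.1°) tan(+0.298°) = 0.0022, H₀ = 1.5686 rad.
Bracket: H₀ sin φ sin δ + cos φ cos δ sin H₀ = 1.5686×-0.39234×0.00520 + 0.91982×0.99999×1.00000 = -0.003200 + 0.919811 = 0.916611.
Q̄ = (S₀/π) × [bracket] = (589/π) × 0.916611 = 171.85 W/m².
Ratio Q̄_A / Q̄_B = 130.40 / 171.85 = 0.7588.

Q̄_A / Q̄_B ≈ 0.759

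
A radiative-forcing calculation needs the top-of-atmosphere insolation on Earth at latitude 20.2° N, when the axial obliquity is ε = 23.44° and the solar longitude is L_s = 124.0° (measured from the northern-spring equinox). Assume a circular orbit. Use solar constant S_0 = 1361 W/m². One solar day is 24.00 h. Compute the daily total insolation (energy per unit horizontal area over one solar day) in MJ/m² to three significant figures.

Solar declination: sin δ = sin ε · sin L_s = sin 23.44° × sin 124.0° = 0.32978, so δ = +19.256°.
cos h₀ = −tan(+20.2°) tan(+19.256°) = -0.1285, h₀ = 1.6997 rad.
Bracket: h₀ sin ϕ sin δ + cos ϕ cos δ sin h₀ = 1.6997×0.34530×0.32978 + 0.93849×0.94406×0.99171 = 0.193550 + 0.878646 = 1.072196.
Q̄ = (S_0/π) × [bracket] = (1361/π) × 1.072196 = 464.50 W/m².
Daily total = Q̄ × 24.00 h × 3600 s/h = 464.50 × 24.00 × 3600 / 10⁶ = 40.13 MJ/m².

40.1 MJ/m²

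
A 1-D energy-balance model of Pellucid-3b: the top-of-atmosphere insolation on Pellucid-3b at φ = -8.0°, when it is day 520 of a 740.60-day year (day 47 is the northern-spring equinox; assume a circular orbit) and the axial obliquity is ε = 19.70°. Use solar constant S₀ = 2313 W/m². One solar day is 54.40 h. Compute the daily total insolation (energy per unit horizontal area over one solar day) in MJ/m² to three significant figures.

146 MJ/m²

Solar longitude: λ_s = 360° × (520 − 47)/740.60 = 229.922°.
sin δ = sin 19.70° × sin 229.922° = -0.25793, so δ = -14.947°.
cos H₀ = −tan(-8.0°) tan(-14.947°) = -0.0375, H₀ = 1.6083 rad.
Bracket: H₀ sin φ sin δ + cos φ cos δ sin H₀ = 1.6083×-0.13917×-0.25793 + 0.99027×0.96616×0.99930 = 0.057732 + 0.956090 = 1.013822.
Q̄ = (S₀/π) × [bracket] = (2313/π) × 1.013822 = 746.43 W/m².
Daily total = Q̄ × 54.40 h × 3600 s/h = 746.43 × 54.40 × 3600 / 10⁶ = 146.2 MJ/m².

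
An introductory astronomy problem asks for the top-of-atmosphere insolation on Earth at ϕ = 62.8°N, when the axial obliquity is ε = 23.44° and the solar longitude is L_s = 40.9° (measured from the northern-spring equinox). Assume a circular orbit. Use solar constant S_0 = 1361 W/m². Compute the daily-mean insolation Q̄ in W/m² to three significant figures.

Q̄ ≈ 376 W/m²

Solar declination: sin δ = sin ε · sin L_s = sin 23.44° × sin 40.9° = 0.26045, so δ = +15.097°.
cos h₀ = −tan(+62.8°) tan(+15.097°) = -0.5249, h₀ = 2.1234 rad.
Bracket: h₀ sin ϕ sin δ + cos ϕ cos δ sin h₀ = 2.1234×0.88942×0.26045 + 0.45710×0.96549×0.85117 = 0.491884 + 0.375643 = 0.867527.
Q̄ = (S_0/π) × [bracket] = (1361/π) × 0.867527 = 375.8 W/m².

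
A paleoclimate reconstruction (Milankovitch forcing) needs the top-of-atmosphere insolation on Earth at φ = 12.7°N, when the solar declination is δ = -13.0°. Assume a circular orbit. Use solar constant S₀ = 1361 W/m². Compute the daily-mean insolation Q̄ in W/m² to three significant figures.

Q̄ ≈ 379 W/m²

cos H₀ = −tan(+12.7°) tan(-13.000°) = 0.0520, H₀ = 1.5187 rad.
Bracket: H₀ sin φ sin δ + cos φ cos δ sin H₀ = 1.5187×0.21985×-0.22495 + 0.97553×0.97437×0.99865 = -0.075108 + 0.949244 = 0.874136.
Q̄ = (S₀/π) × [bracket] = (1361/π) × 0.874136 = 378.7 W/m².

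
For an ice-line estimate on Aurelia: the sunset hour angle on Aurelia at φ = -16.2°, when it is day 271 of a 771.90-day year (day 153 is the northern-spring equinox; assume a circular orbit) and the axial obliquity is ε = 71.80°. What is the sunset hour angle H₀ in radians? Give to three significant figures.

Solar longitude: λ_s = 360° × (271 − 153)/771.90 = 55.033°.
sin δ = sin 71.80° × sin 55.033° = 0.77849, so δ = +51.122°.
cos H₀ = −tan φ · tan δ = −tan(-16.2°) × tan(+51.122°) = 0.3603, so H₀ = 1.2022 rad = 68.88°.

H₀ = 1.20 rad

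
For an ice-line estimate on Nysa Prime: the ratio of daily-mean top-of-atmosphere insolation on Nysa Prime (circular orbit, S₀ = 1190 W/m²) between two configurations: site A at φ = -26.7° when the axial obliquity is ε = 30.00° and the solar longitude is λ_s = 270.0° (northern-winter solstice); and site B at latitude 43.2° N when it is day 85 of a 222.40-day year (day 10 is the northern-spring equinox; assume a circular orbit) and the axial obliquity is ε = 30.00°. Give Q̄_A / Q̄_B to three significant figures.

Q̄_A / Q̄_B ≈ 0.979

— Configuration A (φ=-26.7°):
Solar declination: sin δ = sin ε · sin λ_s = sin 30.00° × sin 270.0° = -0.50000, so δ = -30.000°.
cos H₀ = −tan(-26.7°) tan(-30.000°) = -0.2904, H₀ = 1.8654 rad.
Bracket: H₀ sin φ sin δ + cos φ cos δ sin H₀ = 1.8654×-0.44932×-0.50000 + 0.89337×0.86603×0.95691 = 0.419081 + 0.740347 = 1.159428.
Q̄ = (S₀/π) × [bracket] = (1190/π) × 1.159428 = 439.18 W/m².
— Configuration B (φ=+43.2°):
Solar longitude: λ_s = 360° × (85 − 10)/222.40 = 121.403°.
sin δ = sin 30.00° × sin 121.403° = 0.42676, so δ = +25.262°.
cos H₀ = −tan(+43.2°) tan(+25.262°) = -0.4431, H₀ = 2.0299 rad.
Bracket: H₀ sin φ sin δ + cos φ cos δ sin H₀ = 2.0299×0.68455×0.42676 + 0.72897×0.90436×0.89645 = 0.593012 + 0.590986 = 1.183998.
Q̄ = (S₀/π) × [bracket] = (1190/π) × 1.183998 = 448.49 W/m².
Ratio Q̄_A / Q̄_B = 439.18 / 448.49 = 0.9792.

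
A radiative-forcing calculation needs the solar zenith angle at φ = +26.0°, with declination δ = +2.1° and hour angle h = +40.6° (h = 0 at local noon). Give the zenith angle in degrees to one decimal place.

cos θ_z = sin φ sin δ + cos φ cos δ cos h = 0.016064 + 0.681970 = 0.698034.
θ_z = arccos(0.698034) = 45.7°.

θ_z = 45.7°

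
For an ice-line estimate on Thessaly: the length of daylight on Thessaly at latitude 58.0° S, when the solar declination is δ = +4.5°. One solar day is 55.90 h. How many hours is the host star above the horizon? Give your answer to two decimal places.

cos h₀ = −tan ϕ · tan δ = −tan(-58.0°) × tan(+4.500°) = 0.1259, so h₀ = 1.4445 rad = 82.76°.
Daylight = 2h₀/(2π) × 55.90 h = (1.4445/π) × 55.90 = 25.70 h.

25.70 h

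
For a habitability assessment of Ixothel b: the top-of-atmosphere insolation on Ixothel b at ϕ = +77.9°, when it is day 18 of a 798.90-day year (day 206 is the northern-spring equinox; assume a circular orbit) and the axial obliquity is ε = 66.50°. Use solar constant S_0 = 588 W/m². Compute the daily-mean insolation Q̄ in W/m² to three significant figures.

Q̄ ≈ 0.00 W/m²

Solar longitude: L_s = 360° × (18 − 206)/798.90 = -84.716°, i.e. -84.716° + 360° = 275.284°.
sin δ = sin 66.50° × sin 275.284° = -0.91316, so δ = -65.946°.
cos h₀ = −tan(+77.9°) tan(-65.946°) = 10.4504 ≥ 1 ⇒ polar night, h₀ = 0 and Q̄ = 0.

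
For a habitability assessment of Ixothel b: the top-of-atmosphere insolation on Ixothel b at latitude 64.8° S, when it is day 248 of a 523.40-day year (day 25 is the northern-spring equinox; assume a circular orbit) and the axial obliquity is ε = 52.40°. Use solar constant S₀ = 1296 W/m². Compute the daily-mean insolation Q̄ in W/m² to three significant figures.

Q̄ ≈ 13.3 W/m²

Solar longitude: λ_s = 360° × (248 − 25)/523.40 = 153.382°.
sin δ = sin 52.40° × sin 153.382° = 0.35498, so δ = +20.792°.
cos H₀ = −tan(-64.8°) tan(+20.792°) = 0.8069, H₀ = 0.6319 rad.
Bracket: H₀ sin φ sin δ + cos φ cos δ sin H₀ = 0.6319×-0.90483×0.35498 + 0.42578×0.93487×0.59065 = -0.202964 + 0.235108 = 0.032144.
Q̄ = (S₀/π) × [bracket] = (1296/π) × 0.032144 = 13.26 W/m².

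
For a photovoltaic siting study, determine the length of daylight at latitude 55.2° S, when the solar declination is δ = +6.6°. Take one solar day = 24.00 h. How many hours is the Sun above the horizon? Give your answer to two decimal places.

10.72 h

cos H₀ = −tan φ · tan δ = −tan(-55.2°) × tan(+6.600°) = 0.1665, so H₀ = 1.4035 rad = 80.42°.
Daylight = 2H₀/(2π) × 24.00 h = (1.4035/π) × 24.00 = 10.72 h.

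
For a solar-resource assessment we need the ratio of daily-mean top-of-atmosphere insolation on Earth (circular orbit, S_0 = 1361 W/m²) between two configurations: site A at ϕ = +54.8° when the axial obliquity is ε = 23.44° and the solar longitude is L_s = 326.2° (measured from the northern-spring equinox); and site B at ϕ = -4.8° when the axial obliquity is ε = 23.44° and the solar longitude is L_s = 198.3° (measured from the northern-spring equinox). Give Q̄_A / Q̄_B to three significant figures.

— Configuration A (ϕ=+54.8°):
Solar declination: sin δ = sin ε · sin L_s = sin 23.44° × sin 326.2° = -0.22129, so δ = -12.785°.
cos h₀ = −tan(+54.8°) tan(-12.785°) = 0.3217, h₀ = 1.2433 rad.
Bracket: h₀ sin ϕ sin δ + cos ϕ cos δ sin h₀ = 1.2433×0.81714×-0.22129 + 0.57643×0.97521×0.94685 = -0.224820 + 0.532263 = 0.307443.
Q̄ = (S_0/π) × [bracket] = (1361/π) × 0.307443 = 133.19 W/m².
— Configuration B (ϕ=-4.8°):
Solar declination: sin δ = sin ε · sin L_s = sin 23.44° × sin 198.3° = -0.12490, so δ = -7.175°.
cos h₀ = −tan(-4.8°) tan(-7.175°) = -0.0106, h₀ = 1.5814 rad.
Bracket: h₀ sin ϕ sin δ + cos ϕ cos δ sin h₀ = 1.5814×-0.08368×-0.12490 + 0.99649×0.99217×0.99994 = 0.016528 + 0.988628 = 1.005156.
Q̄ = (S_0/π) × [bracket] = (1361/π) × 1.005156 = 435.45 W/m².
Ratio Q̄_A / Q̄_B = 133.19 / 435.45 = 0.3059.

Q̄_A / Q̄_B ≈ 0.306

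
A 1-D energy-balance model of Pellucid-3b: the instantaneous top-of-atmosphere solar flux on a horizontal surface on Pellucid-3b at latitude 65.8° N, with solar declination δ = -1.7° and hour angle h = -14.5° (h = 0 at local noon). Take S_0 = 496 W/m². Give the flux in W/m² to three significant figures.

cos θ_z = sin ϕ sin δ + cos ϕ cos δ cos h = -0.027059 + 0.396691 = 0.369632.
Flux = S_0 · cos θ_z = 496 × 0.369632 = 183.3 W/m².

183 W/m²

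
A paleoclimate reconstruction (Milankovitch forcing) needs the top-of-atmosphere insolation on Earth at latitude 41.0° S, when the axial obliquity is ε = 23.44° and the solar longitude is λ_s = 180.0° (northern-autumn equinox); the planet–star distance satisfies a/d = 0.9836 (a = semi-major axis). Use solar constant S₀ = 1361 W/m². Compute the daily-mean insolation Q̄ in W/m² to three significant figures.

Q̄ ≈ 316 W/m²

Solar declination: sin δ = sin ε · sin λ_s = sin 23.44° × sin 180.0° = 0.00000, so δ = +0.000°.
cos H₀ = −tan(-41.0°) tan(+0.000°) = 0.0000, H₀ = 1.5708 rad.
Bracket: H₀ sin φ sin δ + cos φ cos δ sin H₀ = 1.5708×-0.65606×0.00000 + 0.75471×1.00000×1.00000 = -0.000000 + 0.754710 = 0.754710.
Inverse-square distance factor (a/d)² = 0.9836² = 0.967469.
Q̄ = (S₀/π) × 0.967469 × [bracket] = (1361/π) × 0.967469 × 0.754710 = 316.3 W/m².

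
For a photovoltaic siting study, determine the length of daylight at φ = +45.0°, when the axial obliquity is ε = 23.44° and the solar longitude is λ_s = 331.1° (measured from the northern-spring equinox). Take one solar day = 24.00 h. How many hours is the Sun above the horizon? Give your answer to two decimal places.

Solar declination: sin δ = sin ε · sin λ_s = sin 23.44° × sin 331.1° = -0.19224, so δ = -11.084°.
cos H₀ = −tan φ · tan δ = −tan(+45.0°) × tan(-11.084°) = 0.1959, so H₀ = 1.3736 rad = 78.70°.
Daylight = 2H₀/(2π) × 24.00 h = (1.3736/π) × 24.00 = 10.49 h.

10.49 h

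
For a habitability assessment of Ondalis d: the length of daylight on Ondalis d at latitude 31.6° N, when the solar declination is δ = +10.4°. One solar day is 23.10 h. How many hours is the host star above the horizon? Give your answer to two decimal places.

cos h₀ = −tan ϕ · tan δ = −tan(+31.6°) × tan(+10.400°) = -0.1129, so h₀ = 1.6839 rad = 96.48°.
Daylight = 2h₀/(2π) × 23.10 h = (1.6839/π) × 23.10 = 12.38 h.

12.38 h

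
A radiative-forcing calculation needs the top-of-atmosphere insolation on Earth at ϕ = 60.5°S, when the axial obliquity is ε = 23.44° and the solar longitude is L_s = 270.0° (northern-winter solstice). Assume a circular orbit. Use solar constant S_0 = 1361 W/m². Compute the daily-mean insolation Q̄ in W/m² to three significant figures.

Q̄ ≈ 492 W/m²

Solar declination: sin δ = sin ε · sin L_s = sin 23.44° × sin 270.0° = -0.39779, so δ = -23.440°.
cos h₀ = −tan(-60.5°) tan(-23.440°) = -0.7663, h₀ = 2.4439 rad.
Bracket: h₀ sin ϕ sin δ + cos ϕ cos δ sin h₀ = 2.4439×-0.87036×-0.39779 + 0.49242×0.91748×0.64245 = 0.846128 + 0.290250 = 1.136378.
Q̄ = (S_0/π) × [bracket] = (1361/π) × 1.136378 = 492.3 W/m².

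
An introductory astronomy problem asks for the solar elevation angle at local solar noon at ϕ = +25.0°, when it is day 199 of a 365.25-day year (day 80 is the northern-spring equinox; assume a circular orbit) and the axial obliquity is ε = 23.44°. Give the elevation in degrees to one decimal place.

85.7°

Solar longitude: L_s = 360° × (199 − 80)/365.25 = 117.290°.
sin δ = sin 23.44° × sin 117.290° = 0.35352, so δ = +20.702°.
At local noon the hour angle is zero, so the zenith angle equals |ϕ − δ| = |+25.0° − (+20.702°)| = 4.298°.
Elevation = 90° − 4.298° = 85.7°.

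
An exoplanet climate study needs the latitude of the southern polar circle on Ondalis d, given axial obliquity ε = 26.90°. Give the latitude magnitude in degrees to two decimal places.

The polar circle is the lowest latitude that experiences at least one full rotation of continuous darkness at the northern-summer solstice; it lies at |φ| = 90° − ε = 90° − 26.90° = 63.10°.

63.10°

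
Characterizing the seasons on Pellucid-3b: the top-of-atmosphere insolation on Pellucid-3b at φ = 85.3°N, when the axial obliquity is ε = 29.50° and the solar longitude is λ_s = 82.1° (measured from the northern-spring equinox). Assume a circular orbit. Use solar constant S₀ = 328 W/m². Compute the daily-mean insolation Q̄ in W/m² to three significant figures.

Q̄ ≈ 159 W/m²

Solar declination: sin δ = sin ε · sin λ_s = sin 29.50° × sin 82.1° = 0.48775, so δ = +29.193°.
cos H₀ = −tan(+85.3°) tan(+29.193°) = -6.7958 ≤ −1 ⇒ polar day, H₀ = π.
Bracket: H₀ sin φ sin δ + cos φ cos δ sin H₀ = 3.1416×0.99664×0.48775 + 0.08194×0.87298×0.00000 = 1.527167 + 0.000000 = 1.527167.
Q̄ = (S₀/π) × [bracket] = (328/π) × 1.527167 = 159.4 W/m².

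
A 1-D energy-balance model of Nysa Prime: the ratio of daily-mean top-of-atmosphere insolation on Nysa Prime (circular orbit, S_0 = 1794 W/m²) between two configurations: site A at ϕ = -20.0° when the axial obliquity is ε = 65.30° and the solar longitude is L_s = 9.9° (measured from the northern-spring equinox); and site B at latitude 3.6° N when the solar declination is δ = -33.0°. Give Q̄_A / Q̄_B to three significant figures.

— Configuration A (ϕ=-20.0°):
Solar declination: sin δ = sin ε · sin L_s = sin 65.30° × sin 9.9° = 0.15620, so δ = +8.986°.
cos h₀ = −tan(-20.0°) tan(+8.986°) = 0.0576, h₀ = 1.5132 rad.
Bracket: h₀ sin ϕ sin δ + cos ϕ cos δ sin h₀ = 1.5132×-0.34202×0.15620 + 0.93969×0.98773×0.99834 = -0.080840 + 0.926619 = 0.845779.
Q̄ = (S_0/π) × [bracket] = (1794/π) × 0.845779 = 482.98 W/m².
— Configuration B (ϕ=+3.6°):
cos h₀ = −tan(+3.6°) tan(-33.000°) = 0.0409, h₀ = 1.5299 rad.
Bracket: h₀ sin ϕ sin δ + cos ϕ cos δ sin h₀ = 1.5299×0.06279×-0.54464 + 0.99803×0.83867×0.99916 = -0.052319 + 0.836315 = 0.783996.
Q̄ = (S_0/π) × [bracket] = (1794/π) × 0.783996 = 447.70 W/m².
Ratio Q̄_A / Q̄_B = 482.98 / 447.70 = 1.079.

Q̄_A / Q̄_B ≈ 1.08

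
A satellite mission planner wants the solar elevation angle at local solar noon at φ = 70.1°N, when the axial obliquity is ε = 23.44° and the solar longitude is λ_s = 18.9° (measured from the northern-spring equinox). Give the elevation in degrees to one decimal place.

27.3°

Solar declination: sin δ = sin ε · sin λ_s = sin 23.44° × sin 18.9° = 0.12885, so δ = +7.403°.
At local noon the hour angle is zero, so the zenith angle equals |φ − δ| = |+70.1° − (+7.403°)| = 62.697°.
Elevation = 90° − 62.697° = 27.3°.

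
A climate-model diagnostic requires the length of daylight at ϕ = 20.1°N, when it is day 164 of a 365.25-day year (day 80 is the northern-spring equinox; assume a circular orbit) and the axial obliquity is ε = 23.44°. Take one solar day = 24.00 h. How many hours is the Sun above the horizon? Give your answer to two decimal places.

Solar longitude: L_s = 360° × (164 − 80)/365.25 = 82.793°.
sin δ = sin 23.44° × sin 82.793° = 0.39465, so δ = +23.244°.
cos h₀ = −tan ϕ · tan δ = −tan(+20.1°) × tan(+23.244°) = -0.1572, so h₀ = 1.7286 rad = 99.04°.
Daylight = 2h₀/(2π) × 24.00 h = (1.7286/π) × 24.00 = 13.21 h.

13.21 h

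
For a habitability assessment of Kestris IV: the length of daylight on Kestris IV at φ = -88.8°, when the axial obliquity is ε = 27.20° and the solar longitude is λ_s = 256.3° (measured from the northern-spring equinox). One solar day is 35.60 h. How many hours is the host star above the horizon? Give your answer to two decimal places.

35.60 h

Solar declination: sin δ = sin ε · sin λ_s = sin 27.20° × sin 256.3° = -0.44409, so δ = -26.365°.
Sunrise equation: cos H₀ = −tan φ · tan δ = -23.6621 ≤ −1, so the host star never sets (polar day) and H₀ = π.
Daylight = 2H₀/(2π) × 35.60 h = (3.1416/π) × 35.60 = 35.60 h.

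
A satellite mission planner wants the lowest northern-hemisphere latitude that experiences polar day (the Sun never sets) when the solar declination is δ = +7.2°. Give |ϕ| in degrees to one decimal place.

Polar day requires cos h₀ = −tan ϕ tan δ ≤ −1, i.e. tan ϕ tan δ ≥ 1.
The boundary is |tan ϕ| · |tan δ| = 1, so |ϕ| = 90° − |δ| = 90° − 7.2° = 82.8° in the northern hemisphere.

|ϕ| = 82.8°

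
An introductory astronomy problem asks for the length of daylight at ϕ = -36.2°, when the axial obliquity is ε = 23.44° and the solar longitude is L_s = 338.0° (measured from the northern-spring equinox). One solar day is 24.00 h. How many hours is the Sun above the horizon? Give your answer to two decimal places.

Solar declination: sin δ = sin ε · sin L_s = sin 23.44° × sin 338.0° = -0.14901, so δ = -8.570°.
cos h₀ = −tan ϕ · tan δ = −tan(-36.2°) × tan(-8.570°) = -0.1103, so h₀ = 1.6813 rad = 96.33°.
Daylight = 2h₀/(2π) × 24.00 h = (1.6813/π) × 24.00 = 12.84 h.

12.84 h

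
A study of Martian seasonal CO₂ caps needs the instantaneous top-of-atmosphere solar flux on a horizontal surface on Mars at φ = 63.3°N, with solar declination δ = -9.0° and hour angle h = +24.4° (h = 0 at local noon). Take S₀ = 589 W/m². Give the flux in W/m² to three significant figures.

156 W/m²

cos θ_z = sin φ sin δ + cos φ cos δ cos h = -0.139754 + 0.404150 = 0.264396.
Flux = S₀ · cos θ_z = 589 × 0.264396 = 155.7 W/m².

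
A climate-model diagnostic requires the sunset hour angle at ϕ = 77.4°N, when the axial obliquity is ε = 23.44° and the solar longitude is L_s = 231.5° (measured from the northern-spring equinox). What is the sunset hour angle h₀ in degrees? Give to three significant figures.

h₀ = 0.00°

Solar declination: sin δ = sin ε · sin L_s = sin 23.44° × sin 231.5° = -0.31131, so δ = -18.138°.
cos h₀ = −tan ϕ · tan δ = 1.4656 ≥ 1, so the Sun never rises (polar night) and h₀ = 0.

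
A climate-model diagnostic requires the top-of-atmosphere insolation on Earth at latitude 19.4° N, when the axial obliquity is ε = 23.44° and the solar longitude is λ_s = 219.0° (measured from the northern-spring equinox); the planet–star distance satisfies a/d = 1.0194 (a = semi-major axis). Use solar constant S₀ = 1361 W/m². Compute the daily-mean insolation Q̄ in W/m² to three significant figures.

Solar declination: sin δ = sin ε · sin λ_s = sin 23.44° × sin 219.0° = -0.25034, so δ = -14.497°.
cos H₀ = −tan(+19.4°) tan(-14.497°) = 0.0911, H₀ = 1.4796 rad.
Bracket: H₀ sin φ sin δ + cos φ cos δ sin H₀ = 1.4796×0.33216×-0.25034 + 0.94322×0.96816×0.99585 = -0.123033 + 0.909398 = 0.786365.
Inverse-square distance factor (a/d)² = 1.0194² = 1.039176.
Q̄ = (S₀/π) × 1.039176 × [bracket] = (1361/π) × 1.039176 × 0.786365 = 354.0 W/m².

Q̄ ≈ 354 W/m²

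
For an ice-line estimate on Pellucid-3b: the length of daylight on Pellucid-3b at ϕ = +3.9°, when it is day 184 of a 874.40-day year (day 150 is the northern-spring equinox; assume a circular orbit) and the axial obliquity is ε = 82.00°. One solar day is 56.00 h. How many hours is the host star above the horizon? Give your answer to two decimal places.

28.30 h

Solar longitude: L_s = 360° × (184 − 150)/874.40 = 13.998°.
sin δ = sin 82.00° × sin 13.998° = 0.23954, so δ = +13.859°.
cos h₀ = −tan ϕ · tan δ = −tan(+3.9°) × tan(+13.859°) = -0.0168, so h₀ = 1.5876 rad = 90.96°.
Daylight = 2h₀/(2π) × 56.00 h = (1.5876/π) × 56.00 = 28.30 h.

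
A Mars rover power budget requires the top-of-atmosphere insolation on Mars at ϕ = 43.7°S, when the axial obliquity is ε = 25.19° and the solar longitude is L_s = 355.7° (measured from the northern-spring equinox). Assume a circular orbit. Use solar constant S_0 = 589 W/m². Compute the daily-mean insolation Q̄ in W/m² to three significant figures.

Q̄ ≈ 142 W/m²

Solar declination: sin δ = sin ε · sin L_s = sin 25.19° × sin 355.7° = -0.03191, so δ = -1.829°.
cos h₀ = −tan(-43.7°) tan(-1.829°) = -0.0305, h₀ = 1.6013 rad.
Bracket: h₀ sin ϕ sin δ + cos ϕ cos δ sin h₀ = 1.6013×-0.69088×-0.03191 + 0.72297×0.99949×0.99953 = 0.035302 + 0.722262 = 0.757564.
Q̄ = (S_0/π) × [bracket] = (589/π) × 0.757564 = 142.0 W/m².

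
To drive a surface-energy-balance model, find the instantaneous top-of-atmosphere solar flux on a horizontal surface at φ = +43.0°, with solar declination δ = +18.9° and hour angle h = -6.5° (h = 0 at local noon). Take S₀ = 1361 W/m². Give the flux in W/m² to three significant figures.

cos θ_z = sin φ sin δ + cos φ cos δ cos h = 0.220911 + 0.687475 = 0.908386.
Flux = S₀ · cos θ_z = 1361 × 0.908386 = 1236 W/m².

1.24e+03 W/m²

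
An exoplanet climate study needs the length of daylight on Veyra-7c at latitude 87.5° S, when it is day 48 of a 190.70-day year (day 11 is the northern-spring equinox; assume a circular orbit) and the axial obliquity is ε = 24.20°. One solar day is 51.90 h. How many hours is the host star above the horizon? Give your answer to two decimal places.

0.00 h

Solar longitude: L_s = 360° × (48 − 11)/190.70 = 69.848°.
sin δ = sin 24.20° × sin 69.848° = 0.38483, so δ = +22.633°.
cos h₀ = −tan ϕ · tan δ = 9.5494 ≥ 1, so the host star never rises (polar night) and h₀ = 0.
Daylight = 2h₀/(2π) × 51.90 h = (0.0000/π) × 51.90 = 0.00 h.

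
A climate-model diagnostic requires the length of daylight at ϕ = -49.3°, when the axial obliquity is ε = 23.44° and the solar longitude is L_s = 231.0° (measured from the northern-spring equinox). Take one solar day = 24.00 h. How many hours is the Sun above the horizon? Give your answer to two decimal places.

14.96 h

Solar declination: sin δ = sin ε · sin L_s = sin 23.44° × sin 231.0° = -0.30914, so δ = -18.007°.
cos h₀ = −tan ϕ · tan δ = −tan(-49.3°) × tan(-18.007°) = -0.3779, so h₀ = 1.9583 rad = 112.20°.
Daylight = 2h₀/(2π) × 24.00 h = (1.9583/π) × 24.00 = 14.96 h.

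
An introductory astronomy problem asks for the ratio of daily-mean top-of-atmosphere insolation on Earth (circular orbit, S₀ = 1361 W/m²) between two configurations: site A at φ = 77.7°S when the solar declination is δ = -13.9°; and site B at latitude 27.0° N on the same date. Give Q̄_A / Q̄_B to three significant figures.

— Configuration A (φ=-77.7°):
cos H₀ = −tan(-77.7°) tan(-13.900°) = -1.1350 ≤ −1 ⇒ polar day, H₀ = π.
Bracket: H₀ sin φ sin δ + cos φ cos δ sin H₀ = 3.1416×-0.97705×-0.24023 + 0.21303×0.97072×0.00000 = 0.737386 + 0.000000 = 0.737386.
Q̄ = (S₀/π) × [bracket] = (1361/π) × 0.737386 = 319.45 W/m².
— Configuration B (φ=+27.0°):
cos H₀ = −tan(+27.0°) tan(-13.900°) = 0.1261, H₀ = 1.4444 rad.
Bracket: H₀ sin φ sin δ + cos φ cos δ sin H₀ = 1.4444×0.45399×-0.24023 + 0.89101×0.97072×0.99202 = -0.157529 + 0.858019 = 0.700490.
Q̄ = (S₀/π) × [bracket] = (1361/π) × 0.700490 = 303.47 W/m².
Ratio Q̄_A / Q̄_B = 319.45 / 303.47 = 1.053.

Q̄_A / Q̄_B ≈ 1.05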